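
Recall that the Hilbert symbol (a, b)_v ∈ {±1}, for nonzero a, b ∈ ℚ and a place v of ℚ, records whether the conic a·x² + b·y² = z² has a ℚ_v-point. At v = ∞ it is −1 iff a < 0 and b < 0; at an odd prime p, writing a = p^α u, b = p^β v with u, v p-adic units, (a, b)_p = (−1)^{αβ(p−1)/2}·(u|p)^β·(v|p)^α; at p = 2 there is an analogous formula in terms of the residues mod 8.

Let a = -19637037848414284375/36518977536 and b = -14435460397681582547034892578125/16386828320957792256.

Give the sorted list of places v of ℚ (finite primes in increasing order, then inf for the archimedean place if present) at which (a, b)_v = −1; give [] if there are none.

Mod squares: a ≡ -330, b ≡ -2002. Check v ∈ {∞, 2, 3, 5, 7, 11, 13, 17, 19, 23, 31, 53}.
v=31: a=31^4·(≡13), b=31^6·(≡30) mod 31; (13|31)=-1, (30|31)=-1; (−1)^{4·6·15}·(-1)^6·(-1)^4 = +1.
v=53: a=53^-2·(≡35), b=53^-4·(≡50) mod 53; (35|53)=-1, (50|53)=-1; (−1)^{-2·-4·26}·(-1)^-4·(-1)^-2 = +1.
v=23: a=23^-2·(≡10), b=23^-2·(≡5) mod 23; (10|23)=-1, (5|23)=-1; (−1)^{-2·-2·11}·(-1)^-2·(-1)^-2 = +1.
v=7: a=7^2·(≡5), b=7^3·(≡1) mod 7; (5|7)=-1, (1|7)=+1; (−1)^{2·3·3}·(-1)^3·(+1)^2 = -1.
v=2: v_2(a)=-13, v_2(b)=-25; units ≡ 3, 7 (mod 8); ε·ε+αω+βω = 1·1+-13·0+-25·1 ≡ 0  ⇒  (a,b)_2 = +1.
v=5: a=5^5·(≡4), b=5^10·(≡2) mod 5; (4|5)=+1, (2|5)=-1; (−1)^{5·10·2}·(+1)^10·(-1)^5 = -1.
v=11: a=11^3·(≡5), b=11^5·(≡3) mod 11; (5|11)=+1, (3|11)=+1; (−1)^{3·5·5}·(+1)^5·(+1)^3 = -1.
v=17: a=17^2·(≡7), b=17^4·(≡15) mod 17; (7|17)=-1, (15|17)=+1; (−1)^{2·4·8}·(-1)^4·(+1)^2 = +1.
v=19: a=19^2·(≡8), b=19^2·(≡8) mod 19; (8|19)=-1, (8|19)=-1; (−1)^{2·2·9}·(-1)^2·(-1)^2 = +1.
v=3: a=3^-1·(≡1), b=3^-2·(≡2) mod 3; (1|3)=+1, (2|3)=-1; (−1)^{-1·-2·1}·(+1)^-2·(-1)^-1 = -1.
v=13: a=13^0·(≡7), b=13^-1·(≡8) mod 13; (7|13)=-1, (8|13)=-1; (−1)^{0·-1·6}·(-1)^-1·(-1)^0 = -1.
v=∞: -330 < 0 and -2002 < 0  ⇒  (a,b)_∞ = -1.
(-330, -2002 / ℚ) ramifies at {3, 5, 7, 11, 13, ∞}: a division algebra.

[3, 5, 7, 11, 13, inf]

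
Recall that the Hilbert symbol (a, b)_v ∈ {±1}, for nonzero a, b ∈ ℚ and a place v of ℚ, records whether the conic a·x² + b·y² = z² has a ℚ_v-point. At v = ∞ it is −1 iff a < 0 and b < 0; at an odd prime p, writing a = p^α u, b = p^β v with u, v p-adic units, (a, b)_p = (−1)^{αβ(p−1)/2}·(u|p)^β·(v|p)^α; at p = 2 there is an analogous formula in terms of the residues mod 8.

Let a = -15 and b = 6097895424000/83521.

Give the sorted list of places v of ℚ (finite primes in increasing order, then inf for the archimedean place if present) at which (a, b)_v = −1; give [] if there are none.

Mod squares: a ≡ -15, b ≡ 103385. Check v ∈ {∞, 2, 3, 5, 17, 23, 29, 31}.
v=31: a=31^0·(≡16), b=31^1·(≡14) mod 31; (16|31)=+1, (14|31)=+1; (−1)^{0·1·15}·(+1)^1·(+1)^0 = +1.
v=23: a=23^0·(≡8), b=23^1·(≡5) mod 23; (8|23)=+1, (5|23)=-1; (−1)^{0·1·11}·(+1)^1·(-1)^0 = +1.
v=2: v_2(a)=0, v_2(b)=18; units ≡ 1, 1 (mod 8); ε·ε+αω+βω = 0·0+0·0+18·0 ≡ 0  ⇒  (a,b)_2 = +1.
v=3: a=3^1·(≡1), b=3^2·(≡2) mod 3; (1|3)=+1, (2|3)=-1; (−1)^{1·2·1}·(+1)^2·(-1)^1 = -1.
v=17: a=17^0·(≡2), b=17^-4·(≡9) mod 17; (2|17)=+1, (9|17)=+1; (−1)^{0·-4·8}·(+1)^-4·(+1)^0 = +1.
v=∞: -15 < 0 and 103385 > 0  ⇒  (a,b)_∞ = +1.
v=5: a=5^1·(≡2), b=5^3·(≡2) mod 5; (2|5)=-1, (2|5)=-1; (−1)^{1·3·2}·(-1)^3·(-1)^1 = +1.
v=29: a=29^0·(≡14), b=29^1·(≡8) mod 29; (14|29)=-1, (8|29)=-1; (−1)^{0·1·14}·(-1)^1·(-1)^0 = -1.
(-15, 103385 / ℚ) ramifies at {3, 29}: a division algebra.

[3, 29]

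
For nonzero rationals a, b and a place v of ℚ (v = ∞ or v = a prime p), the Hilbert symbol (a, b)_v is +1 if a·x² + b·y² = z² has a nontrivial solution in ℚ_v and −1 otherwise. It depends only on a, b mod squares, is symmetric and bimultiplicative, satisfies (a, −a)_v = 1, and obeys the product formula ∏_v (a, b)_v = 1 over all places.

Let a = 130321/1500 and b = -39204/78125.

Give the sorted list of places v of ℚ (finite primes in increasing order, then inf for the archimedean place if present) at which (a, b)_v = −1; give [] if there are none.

(a, b) ≡ (15, -5) mod (ℚ^×)²; places V = {2, 3, 5, 11, 19, ∞}.
(a,b)_3: α=-1, u≡2; β=4, v≡1 (mod 3); (2|3)=-1, (1|3)=+1; sign (−1)^0·-1^4·+1^-1 = +1.
(a,b)_19: α=4, u≡18; β=0, v≡15 (mod 19); (18|19)=-1, (15|19)=-1; sign (−1)^0·-1^0·-1^4 = +1.
(a,b)_11: α=0, u≡1; β=2, v≡2 (mod 11); (1|11)=+1, (2|11)=-1; sign (−1)^0·+1^2·-1^0 = +1.
(a,b)_2: α=-2, β=2; u≡7, v≡3 (mod 8); ε(u)ε(v)=1·1, αω(v)=-2·1, βω(u)=2·0; sum ≡ 1  ⇒  -1.
(a,b)_∞: sgn(15)=+, sgn(-5)=−, so +1.
(a,b)_5: α=-3, u≡3; β=-7, v≡1 (mod 5); (3|5)=-1, (1|5)=+1; sign (−1)^0·-1^-7·+1^-3 = -1.
|Ram(15, -5)| = 2, even; anisotropic at {2, 5}.

[2, 5]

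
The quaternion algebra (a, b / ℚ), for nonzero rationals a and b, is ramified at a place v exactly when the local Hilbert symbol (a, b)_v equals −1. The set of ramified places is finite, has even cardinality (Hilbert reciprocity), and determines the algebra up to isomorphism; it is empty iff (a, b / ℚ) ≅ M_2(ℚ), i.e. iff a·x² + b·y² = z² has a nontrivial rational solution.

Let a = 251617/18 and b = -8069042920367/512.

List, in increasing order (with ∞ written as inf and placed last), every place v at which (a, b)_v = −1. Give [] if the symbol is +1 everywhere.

(a, b) ≡ (1394, -369453214) mod (ℚ^×)²; places V = {2, 3, 11, 13, 17, 19, 29, 37, 41, ∞}.
(a,b)_41: α=1, u≡38; β=1, v≡36 (mod 41); (38|41)=-1, (36|41)=+1; sign (−1)^0·-1^1·+1^1 = -1.
(a,b)_∞: sgn(1394)=+, sgn(-369453214)=−, so +1.
(a,b)_3: α=-2, u≡2; β=0, v≡2 (mod 3); (2|3)=-1, (2|3)=-1; sign (−1)^0·-1^0·-1^-2 = +1.
(a,b)_2: α=-1, β=-9; u≡1, v≡1 (mod 8); ε(u)ε(v)=0·0, αω(v)=-1·0, βω(u)=-9·0; sum ≡ 0  ⇒  +1.
(a,b)_11: α=0, u≡2; β=2, v≡7 (mod 11); (2|11)=-1, (7|11)=-1; sign (−1)^0·-1^2·-1^0 = +1.
(a,b)_13: α=0, u≡3; β=1, v≡3 (mod 13); (3|13)=+1, (3|13)=+1; sign (−1)^0·+1^1·+1^0 = +1.
(a,b)_37: α=0, u≡3; β=1, v≡19 (mod 37); (3|37)=+1, (19|37)=-1; sign (−1)^0·+1^1·-1^0 = +1.
(a,b)_17: α=1, u≡11; β=1, v≡6 (mod 17); (11|17)=-1, (6|17)=-1; sign (−1)^0·-1^1·-1^1 = +1.
(a,b)_29: α=0, u≡12; β=1, v≡26 (mod 29); (12|29)=-1, (26|29)=-1; sign (−1)^0·-1^1·-1^0 = -1.
(a,b)_19: α=2, u≡6; β=3, v≡7 (mod 19); (6|19)=+1, (7|19)=+1; sign (−1)^0·+1^3·+1^2 = +1.
Ram(1394, -369453214) = {29, 41}; no ℚ_29-point on the conic.

[29, 41]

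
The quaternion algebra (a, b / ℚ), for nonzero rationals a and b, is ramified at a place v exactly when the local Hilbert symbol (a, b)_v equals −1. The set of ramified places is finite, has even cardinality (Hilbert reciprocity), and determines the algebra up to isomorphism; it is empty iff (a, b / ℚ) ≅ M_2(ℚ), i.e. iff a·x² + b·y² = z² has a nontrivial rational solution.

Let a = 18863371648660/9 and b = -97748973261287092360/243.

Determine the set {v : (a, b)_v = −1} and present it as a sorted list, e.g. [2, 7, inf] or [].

(a, b) ≡ (85, -222870) mod (ℚ^×)²; places V = {2, 3, 5, 7, 11, 17, 19, 23, ∞}.
(a,b)_3: α=-2, u≡1; β=-5, v≡2 (mod 3); (1|3)=+1, (2|3)=-1; sign (−1)^0·+1^-5·-1^-2 = +1.
(a,b)_∞: sgn(85)=+, sgn(-222870)=−, so +1.
(a,b)_19: α=2, u≡1; β=3, v≡18 (mod 19); (1|19)=+1, (18|19)=-1; sign (−1)^0·+1^3·-1^2 = +1.
(a,b)_2: α=2, β=3; u≡5, v≡5 (mod 8); ε(u)ε(v)=0·0, αω(v)=2·1, βω(u)=3·1; sum ≡ 1  ⇒  -1.
(a,b)_5: α=1, u≡3; β=1, v≡1 (mod 5); (3|5)=-1, (1|5)=+1; sign (−1)^0·-1^1·+1^1 = -1.
(a,b)_23: α=2, u≡3; β=3, v≡16 (mod 23); (3|23)=+1, (16|23)=+1; sign (−1)^0·+1^3·+1^2 = +1.
(a,b)_7: α=4, u≡1; β=6, v≡5 (mod 7); (1|7)=+1, (5|7)=-1; sign (−1)^0·+1^6·-1^4 = +1.
(a,b)_17: α=1, u≡10; β=1, v≡11 (mod 17); (10|17)=-1, (11|17)=-1; sign (−1)^0·-1^1·-1^1 = +1.
(a,b)_11: α=2, u≡8; β=4, v≡4 (mod 11); (8|11)=-1, (4|11)=+1; sign (−1)^0·-1^4·+1^2 = +1.
(85, -222870 / ℚ) ramifies at {2, 5}: a division algebra.

[2, 5]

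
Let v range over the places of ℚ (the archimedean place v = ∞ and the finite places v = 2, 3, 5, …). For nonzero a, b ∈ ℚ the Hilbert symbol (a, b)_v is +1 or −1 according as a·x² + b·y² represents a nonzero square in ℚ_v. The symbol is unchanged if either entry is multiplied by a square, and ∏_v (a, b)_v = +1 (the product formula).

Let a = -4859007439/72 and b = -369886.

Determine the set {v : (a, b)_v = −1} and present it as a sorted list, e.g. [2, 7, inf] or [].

[11, inf]

Mod squares: a ≡ -5255822, b ≡ -369886. Check v ∈ {∞, 2, 3, 11, 13, 17, 23, 43, 47}.
v=∞: -5255822 < 0 and -369886 < 0  ⇒  (a,b)_∞ = -1.
v=3: a=3^-2·(≡1), b=3^0·(≡2) mod 3; (1|3)=+1, (2|3)=-1; (−1)^{-2·0·1}·(+1)^0·(-1)^-2 = +1.
v=11: a=11^1·(≡5), b=11^1·(≡1) mod 11; (5|11)=+1, (1|11)=+1; (−1)^{1·1·5}·(+1)^1·(+1)^1 = -1.
v=17: a=17^1·(≡2), b=17^1·(≡2) mod 17; (2|17)=+1, (2|17)=+1; (−1)^{1·1·8}·(+1)^1·(+1)^1 = +1.
v=13: a=13^1·(≡5), b=13^0·(≡3) mod 13; (5|13)=-1, (3|13)=+1; (−1)^{1·0·6}·(-1)^0·(+1)^1 = +1.
v=43: a=43^2·(≡16), b=43^1·(≡41) mod 43; (16|43)=+1, (41|43)=+1; (−1)^{2·1·21}·(+1)^1·(+1)^2 = +1.
v=47: a=47^1·(≡9), b=47^0·(≡4) mod 47; (9|47)=+1, (4|47)=+1; (−1)^{1·0·23}·(+1)^0·(+1)^1 = +1.
v=2: v_2(a)=-3, v_2(b)=1; units ≡ 1, 1 (mod 8); ε·ε+αω+βω = 0·0+-3·0+1·0 ≡ 0  ⇒  (a,b)_2 = +1.
v=23: a=23^1·(≡21), b=23^1·(≡18) mod 23; (21|23)=-1, (18|23)=+1; (−1)^{1·1·11}·(-1)^1·(+1)^1 = +1.
Ram(-5255822, -369886) = {11, ∞}; no ℚ_11-point on the conic.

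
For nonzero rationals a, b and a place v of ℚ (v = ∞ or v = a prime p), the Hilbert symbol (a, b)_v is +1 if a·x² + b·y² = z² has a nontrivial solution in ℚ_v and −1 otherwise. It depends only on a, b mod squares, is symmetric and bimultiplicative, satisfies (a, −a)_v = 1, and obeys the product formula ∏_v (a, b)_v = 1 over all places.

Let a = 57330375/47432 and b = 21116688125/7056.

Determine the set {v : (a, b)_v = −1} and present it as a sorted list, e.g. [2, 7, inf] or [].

Mod squares: a ≡ 30, b ≡ 221. Check v ∈ {∞, 2, 3, 5, 7, 11, 13, 17, 23}.
v=23: a=23^2·(≡19), b=23^2·(≡20) mod 23; (19|23)=-1, (20|23)=-1; (−1)^{2·2·11}·(-1)^2·(-1)^2 = +1.
v=∞: 30 > 0 and 221 > 0  ⇒  (a,b)_∞ = +1.
v=13: a=13^0·(≡3), b=13^1·(≡3) mod 13; (3|13)=+1, (3|13)=+1; (−1)^{0·1·6}·(+1)^1·(+1)^0 = +1.
v=17: a=17^2·(≡1), b=17^3·(≡15) mod 17; (1|17)=+1, (15|17)=+1; (−1)^{2·3·8}·(+1)^3·(+1)^2 = +1.
v=5: a=5^3·(≡4), b=5^4·(≡1) mod 5; (4|5)=+1, (1|5)=+1; (−1)^{3·4·2}·(+1)^4·(+1)^3 = +1.
v=3: a=3^1·(≡1), b=3^-2·(≡2) mod 3; (1|3)=+1, (2|3)=-1; (−1)^{1·-2·1}·(+1)^-2·(-1)^1 = -1.
v=11: a=11^-2·(≡2), b=11^0·(≡1) mod 11; (2|11)=-1, (1|11)=+1; (−1)^{-2·0·5}·(-1)^0·(+1)^-2 = +1.
v=2: v_2(a)=-3, v_2(b)=-4; units ≡ 7, 5 (mod 8); ε·ε+αω+βω = 1·0+-3·1+-4·0 ≡ 1  ⇒  (a,b)_2 = -1.
v=7: a=7^-2·(≡2), b=7^-2·(≡2) mod 7; (2|7)=+1, (2|7)=+1; (−1)^{-2·-2·3}·(+1)^-2·(+1)^-2 = +1.
|Ram(30, 221)| = 2, even; anisotropic at {2, 3}.

[2, 3]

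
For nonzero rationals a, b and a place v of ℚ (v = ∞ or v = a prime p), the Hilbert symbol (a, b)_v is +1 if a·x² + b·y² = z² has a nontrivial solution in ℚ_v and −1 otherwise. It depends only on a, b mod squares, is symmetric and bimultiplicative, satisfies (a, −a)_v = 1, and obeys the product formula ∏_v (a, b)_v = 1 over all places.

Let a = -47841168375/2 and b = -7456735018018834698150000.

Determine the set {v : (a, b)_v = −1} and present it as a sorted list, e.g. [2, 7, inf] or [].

[5, 7, 11, inf]

Mod squares: a ≡ -30030, b ≡ -935. Check v ∈ {∞, 2, 3, 5, 7, 11, 13, 17}.
v=3: a=3^3·(≡1), b=3^4·(≡1) mod 3; (1|3)=+1, (1|3)=+1; (−1)^{3·4·1}·(+1)^4·(+1)^3 = +1.
v=13: a=13^1·(≡3), b=13^2·(≡10) mod 13; (3|13)=+1, (10|13)=+1; (−1)^{1·2·6}·(+1)^2·(+1)^1 = +1.
v=2: v_2(a)=-1, v_2(b)=4; units ≡ 1, 1 (mod 8); ε·ε+αω+βω = 0·0+-1·0+4·0 ≡ 0  ⇒  (a,b)_2 = +1.
v=5: a=5^3·(≡4), b=5^5·(≡2) mod 5; (4|5)=+1, (2|5)=-1; (−1)^{3·5·2}·(+1)^5·(-1)^3 = -1.
v=17: a=17^2·(≡16), b=17^5·(≡9) mod 17; (16|17)=+1, (9|17)=+1; (−1)^{2·5·8}·(+1)^5·(+1)^2 = +1.
v=7: a=7^3·(≡4), b=7^8·(≡6) mod 7; (4|7)=+1, (6|7)=-1; (−1)^{3·8·3}·(+1)^8·(-1)^3 = -1.
v=11: a=11^1·(≡1), b=11^3·(≡5) mod 11; (1|11)=+1, (5|11)=+1; (−1)^{1·3·5}·(+1)^3·(+1)^1 = -1.
v=∞: -30030 < 0 and -935 < 0  ⇒  (a,b)_∞ = -1.
Ram(-30030, -935) = {5, 7, 11, ∞}; no ℚ_5-point on the conic.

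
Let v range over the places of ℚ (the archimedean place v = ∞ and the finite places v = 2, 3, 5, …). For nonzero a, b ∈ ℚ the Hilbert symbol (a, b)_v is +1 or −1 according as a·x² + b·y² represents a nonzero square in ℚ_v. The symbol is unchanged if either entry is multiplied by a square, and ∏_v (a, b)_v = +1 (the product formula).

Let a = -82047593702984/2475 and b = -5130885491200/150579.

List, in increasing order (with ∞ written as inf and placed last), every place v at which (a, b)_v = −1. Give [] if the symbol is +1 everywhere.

[2, 11, 31, inf]

Mod squares: a ≡ -15334, b ≡ -498542. Check v ∈ {∞, 2, 3, 5, 7, 11, 13, 17, 19, 31, 41, 43}.
v=31: a=31^2·(≡29), b=31^1·(≡8) mod 31; (29|31)=-1, (8|31)=+1; (−1)^{2·1·15}·(-1)^1·(+1)^2 = -1.
v=5: a=5^-2·(≡4), b=5^2·(≡3) mod 5; (4|5)=+1, (3|5)=-1; (−1)^{-2·2·2}·(+1)^2·(-1)^-2 = +1.
v=41: a=41^1·(≡5), b=41^0·(≡23) mod 41; (5|41)=+1, (23|41)=+1; (−1)^{1·0·20}·(+1)^0·(+1)^1 = +1.
v=11: a=11^-1·(≡5), b=11^-1·(≡3) mod 11; (5|11)=+1, (3|11)=+1; (−1)^{-1·-1·5}·(+1)^-1·(+1)^-1 = -1.
v=13: a=13^2·(≡7), b=13^-2·(≡11) mod 13; (7|13)=-1, (11|13)=-1; (−1)^{2·-2·6}·(-1)^-2·(-1)^2 = +1.
v=43: a=43^2·(≡36), b=43^1·(≡35) mod 43; (36|43)=+1, (35|43)=+1; (−1)^{2·1·21}·(+1)^1·(+1)^2 = +1.
v=∞: -15334 < 0 and -498542 < 0  ⇒  (a,b)_∞ = -1.
v=17: a=17^1·(≡2), b=17^1·(≡8) mod 17; (2|17)=+1, (8|17)=+1; (−1)^{1·1·8}·(+1)^1·(+1)^1 = +1.
v=2: v_2(a)=3, v_2(b)=9; units ≡ 5, 1 (mod 8); ε·ε+αω+βω = 0·0+3·0+9·1 ≡ 1  ⇒  (a,b)_2 = -1.
v=7: a=7^2·(≡5), b=7^2·(≡5) mod 7; (5|7)=-1, (5|7)=-1; (−1)^{2·2·3}·(-1)^2·(-1)^2 = +1.
v=19: a=19^0·(≡3), b=19^2·(≡15) mod 19; (3|19)=-1, (15|19)=-1; (−1)^{0·2·9}·(-1)^2·(-1)^0 = +1.
v=3: a=3^-2·(≡2), b=3^-4·(≡1) mod 3; (2|3)=-1, (1|3)=+1; (−1)^{-2·-4·1}·(-1)^-4·(+1)^-2 = +1.
(-15334, -498542 / ℚ) ramifies at {2, 11, 31, ∞}: a division algebra.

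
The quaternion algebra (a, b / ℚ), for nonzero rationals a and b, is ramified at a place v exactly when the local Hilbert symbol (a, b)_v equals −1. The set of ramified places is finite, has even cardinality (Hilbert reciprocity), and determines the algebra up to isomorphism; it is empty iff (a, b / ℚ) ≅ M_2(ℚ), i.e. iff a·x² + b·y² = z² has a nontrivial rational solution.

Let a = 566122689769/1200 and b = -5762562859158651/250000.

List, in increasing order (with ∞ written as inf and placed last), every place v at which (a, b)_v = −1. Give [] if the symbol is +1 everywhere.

[3, 13]

Mod squares: a ≡ 1443, b ≡ -3219. Check v ∈ {∞, 2, 3, 5, 7, 13, 29, 37}.
v=2: v_2(a)=-4, v_2(b)=-4; units ≡ 3, 5 (mod 8); ε·ε+αω+βω = 1·0+-4·1+-4·1 ≡ 0  ⇒  (a,b)_2 = +1.
v=∞: 1443 > 0 and -3219 < 0  ⇒  (a,b)_∞ = +1.
v=5: a=5^-2·(≡3), b=5^-6·(≡4) mod 5; (3|5)=-1, (4|5)=+1; (−1)^{-2·-6·2}·(-1)^-6·(+1)^-2 = +1.
v=3: a=3^-1·(≡1), b=3^3·(≡1) mod 3; (1|3)=+1, (1|3)=+1; (−1)^{-1·3·1}·(+1)^3·(+1)^-1 = -1.
v=29: a=29^2·(≡24), b=29^3·(≡1) mod 29; (24|29)=+1, (1|29)=+1; (−1)^{2·3·14}·(+1)^3·(+1)^2 = +1.
v=37: a=37^1·(≡15), b=37^1·(≡8) mod 37; (15|37)=-1, (8|37)=-1; (−1)^{1·1·18}·(-1)^1·(-1)^1 = +1.
v=7: a=7^2·(≡4), b=7^2·(≡1) mod 7; (4|7)=+1, (1|7)=+1; (−1)^{2·2·3}·(+1)^2·(+1)^2 = +1.
v=13: a=13^5·(≡7), b=13^6·(≡2) mod 13; (7|13)=-1, (2|13)=-1; (−1)^{5·6·6}·(-1)^6·(-1)^5 = -1.
|Ram(1443, -3219)| = 2, even; anisotropic at {3, 13}.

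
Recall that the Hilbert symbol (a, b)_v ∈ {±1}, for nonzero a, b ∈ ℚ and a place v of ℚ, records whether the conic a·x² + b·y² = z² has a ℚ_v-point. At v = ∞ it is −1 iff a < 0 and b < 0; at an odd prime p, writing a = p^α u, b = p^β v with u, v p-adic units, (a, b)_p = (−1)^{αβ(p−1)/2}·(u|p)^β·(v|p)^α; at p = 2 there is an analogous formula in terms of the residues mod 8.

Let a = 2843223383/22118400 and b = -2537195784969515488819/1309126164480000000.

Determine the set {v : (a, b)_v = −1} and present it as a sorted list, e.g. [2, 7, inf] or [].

[5, 13]

(a, b) ≡ (858, -2730) mod (ℚ^×)²; places V = {2, 3, 5, 7, 11, 13, 17, ∞}.
(a,b)_17: α=0, u≡15; β=-2, v≡7 (mod 17); (15|17)=+1, (7|17)=-1; sign (−1)^0·+1^-2·-1^0 = +1.
(a,b)_3: α=-3, u≡1; β=-3, v≡2 (mod 3); (1|3)=+1, (2|3)=-1; sign (−1)^1·+1^-3·-1^-3 = +1.
(a,b)_11: α=1, u≡3; β=2, v≡1 (mod 11); (3|11)=+1, (1|11)=+1; sign (−1)^0·+1^2·+1^1 = +1.
(a,b)_2: α=-15, β=-31; u≡5, v≡3 (mod 8); ε(u)ε(v)=0·1, αω(v)=-15·1, βω(u)=-31·1; sum ≡ 0  ⇒  +1.
(a,b)_7: α=6, u≡1; β=11, v≡2 (mod 7); (1|7)=+1, (2|7)=+1; sign (−1)^0·+1^11·+1^6 = +1.
(a,b)_∞: sgn(858)=+, sgn(-2730)=−, so +1.
(a,b)_5: α=-2, u≡3; β=-7, v≡4 (mod 5); (3|5)=-1, (4|5)=+1; sign (−1)^0·-1^-7·+1^-2 = -1.
(a,b)_13: α=3, u≡3; β=9, v≡11 (mod 13); (3|13)=+1, (11|13)=-1; sign (−1)^0·+1^9·-1^3 = -1.
(858, -2730 / ℚ) ramifies at {5, 13}: a division algebra.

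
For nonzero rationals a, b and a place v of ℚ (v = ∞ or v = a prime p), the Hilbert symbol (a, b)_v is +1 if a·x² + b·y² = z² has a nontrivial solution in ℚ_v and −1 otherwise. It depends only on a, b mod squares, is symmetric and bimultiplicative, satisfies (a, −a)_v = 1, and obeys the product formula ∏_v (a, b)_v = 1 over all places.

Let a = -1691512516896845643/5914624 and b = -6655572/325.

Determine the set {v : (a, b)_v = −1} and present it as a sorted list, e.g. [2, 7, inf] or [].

[11, inf]

(a, b) ≡ (-3, -1001) mod (ℚ^×)²; places V = {2, 3, 5, 7, 11, 13, 19, ∞}.
(a,b)_3: α=15, u≡2; β=2, v≡1 (mod 3); (2|3)=-1, (1|3)=+1; sign (−1)^0·-1^2·+1^15 = +1.
(a,b)_∞: sgn(-3)=−, sgn(-1001)=−, so -1.
(a,b)_7: α=8, u≡1; β=5, v≡1 (mod 7); (1|7)=+1, (1|7)=+1; sign (−1)^0·+1^5·+1^8 = +1.
(a,b)_2: α=-14, β=2; u≡5, v≡7 (mod 8); ε(u)ε(v)=0·1, αω(v)=-14·0, βω(u)=2·1; sum ≡ 0  ⇒  +1.
(a,b)_19: α=-2, u≡4; β=0, v≡7 (mod 19); (4|19)=+1, (7|19)=+1; sign (−1)^0·+1^0·+1^-2 = +1.
(a,b)_11: α=2, u≡8; β=1, v≡6 (mod 11); (8|11)=-1, (6|11)=-1; sign (−1)^0·-1^1·-1^2 = -1.
(a,b)_13: α=2, u≡1; β=-1, v≡1 (mod 13); (1|13)=+1, (1|13)=+1; sign (−1)^0·+1^-1·+1^2 = +1.
(a,b)_5: α=0, u≡3; β=-2, v≡1 (mod 5); (3|5)=-1, (1|5)=+1; sign (−1)^0·-1^-2·+1^0 = +1.
Ram(-3, -1001) = {11, ∞}; no ℚ_11-point on the conic.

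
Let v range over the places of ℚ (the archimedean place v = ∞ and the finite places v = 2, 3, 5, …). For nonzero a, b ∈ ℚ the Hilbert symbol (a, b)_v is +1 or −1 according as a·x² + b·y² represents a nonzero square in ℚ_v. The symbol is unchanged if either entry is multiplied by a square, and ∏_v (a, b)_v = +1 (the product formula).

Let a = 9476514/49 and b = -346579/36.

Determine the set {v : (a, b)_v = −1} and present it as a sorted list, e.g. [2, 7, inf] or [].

Mod squares: a ≡ 116994, b ≡ -346579. Check v ∈ {∞, 2, 3, 7, 17, 19, 29, 31, 37}.
v=17: a=17^1·(≡11), b=17^1·(≡15) mod 17; (11|17)=-1, (15|17)=+1; (−1)^{1·1·8}·(-1)^1·(+1)^1 = -1.
v=2: v_2(a)=1, v_2(b)=-2; units ≡ 1, 5 (mod 8); ε·ε+αω+βω = 0·0+1·1+-2·0 ≡ 1  ⇒  (a,b)_2 = -1.
v=37: a=37^1·(≡13), b=37^1·(≡6) mod 37; (13|37)=-1, (6|37)=-1; (−1)^{1·1·18}·(-1)^1·(-1)^1 = +1.
v=3: a=3^5·(≡1), b=3^-2·(≡2) mod 3; (1|3)=+1, (2|3)=-1; (−1)^{5·-2·1}·(+1)^-2·(-1)^5 = -1.
v=31: a=31^1·(≡26), b=31^0·(≡25) mod 31; (26|31)=-1, (25|31)=+1; (−1)^{1·0·15}·(-1)^0·(+1)^1 = +1.
v=7: a=7^-2·(≡5), b=7^0·(≡5) mod 7; (5|7)=-1, (5|7)=-1; (−1)^{-2·0·3}·(-1)^0·(-1)^-2 = +1.
v=19: a=19^0·(≡5), b=19^1·(≡10) mod 19; (5|19)=+1, (10|19)=-1; (−1)^{0·1·9}·(+1)^1·(-1)^0 = +1.
v=29: a=29^0·(≡15), b=29^1·(≡12) mod 29; (15|29)=-1, (12|29)=-1; (−1)^{0·1·14}·(-1)^1·(-1)^0 = -1.
v=∞: 116994 > 0 and -346579 < 0  ⇒  (a,b)_∞ = +1.
(116994, -346579 / ℚ) ramifies at {2, 3, 17, 29}: a division algebra.

[2, 3, 17, 29]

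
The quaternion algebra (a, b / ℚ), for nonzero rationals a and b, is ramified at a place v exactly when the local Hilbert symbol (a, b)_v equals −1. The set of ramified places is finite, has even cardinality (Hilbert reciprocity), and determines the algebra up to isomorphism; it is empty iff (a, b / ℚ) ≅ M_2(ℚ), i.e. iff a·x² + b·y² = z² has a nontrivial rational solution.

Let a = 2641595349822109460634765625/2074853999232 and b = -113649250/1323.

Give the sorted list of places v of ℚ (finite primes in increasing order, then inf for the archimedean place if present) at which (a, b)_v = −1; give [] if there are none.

(a, b) ≡ (42, -390) mod (ℚ^×)²; places V = {2, 3, 5, 7, 11, 13, 17, 23, ∞}.
(a,b)_∞: sgn(42)=+, sgn(-390)=−, so +1.
(a,b)_3: α=-9, u≡2; β=-3, v≡2 (mod 3); (2|3)=-1, (2|3)=-1; sign (−1)^1·-1^-3·-1^-9 = -1.
(a,b)_23: α=2, u≡17; β=0, v≡12 (mod 23); (17|23)=-1, (12|23)=+1; sign (−1)^0·-1^0·+1^2 = +1.
(a,b)_7: α=-7, u≡3; β=-2, v≡1 (mod 7); (3|7)=-1, (1|7)=+1; sign (−1)^0·-1^-2·+1^-7 = +1.
(a,b)_2: α=-7, β=1; u≡5, v≡5 (mod 8); ε(u)ε(v)=0·0, αω(v)=-7·1, βω(u)=1·1; sum ≡ 0  ⇒  +1.
(a,b)_17: α=4, u≡1; β=2, v≡2 (mod 17); (1|17)=+1, (2|17)=+1; sign (−1)^0·+1^2·+1^4 = +1.
(a,b)_11: α=8, u≡4; β=2, v≡6 (mod 11); (4|11)=+1, (6|11)=-1; sign (−1)^0·+1^2·-1^8 = +1.
(a,b)_5: α=10, u≡2; β=3, v≡2 (mod 5); (2|5)=-1, (2|5)=-1; sign (−1)^0·-1^3·-1^10 = -1.
(a,b)_13: α=4, u≡12; β=1, v≡12 (mod 13); (12|13)=+1, (12|13)=+1; sign (−1)^0·+1^1·+1^4 = +1.
(42, -390 / ℚ) ramifies at {3, 5}: a division algebra.

[3, 5]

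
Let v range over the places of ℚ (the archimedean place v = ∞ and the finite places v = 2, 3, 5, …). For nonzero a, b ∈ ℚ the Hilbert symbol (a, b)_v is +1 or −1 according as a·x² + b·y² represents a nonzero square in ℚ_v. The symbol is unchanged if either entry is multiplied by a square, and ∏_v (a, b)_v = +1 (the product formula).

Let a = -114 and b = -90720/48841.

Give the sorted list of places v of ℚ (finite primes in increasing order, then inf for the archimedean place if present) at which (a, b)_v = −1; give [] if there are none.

(a, b) ≡ (-114, -70) mod (ℚ^×)²; places V = {2, 3, 5, 7, 13, 17, 19, ∞}.
(a,b)_19: α=1, u≡13; β=0, v≡16 (mod 19); (13|19)=-1, (16|19)=+1; sign (−1)^0·-1^0·+1^1 = +1.
(a,b)_5: α=0, u≡1; β=1, v≡1 (mod 5); (1|5)=+1, (1|5)=+1; sign (−1)^0·+1^1·+1^0 = +1.
(a,b)_2: α=1, β=5; u≡7, v≡5 (mod 8); ε(u)ε(v)=1·0, αω(v)=1·1, βω(u)=5·0; sum ≡ 1  ⇒  -1.
(a,b)_∞: sgn(-114)=−, sgn(-70)=−, so -1.
(a,b)_3: α=1, u≡1; β=4, v≡2 (mod 3); (1|3)=+1, (2|3)=-1; sign (−1)^0·+1^4·-1^1 = -1.
(a,b)_13: α=0, u≡3; β=-2, v≡11 (mod 13); (3|13)=+1, (11|13)=-1; sign (−1)^0·+1^-2·-1^0 = +1.
(a,b)_17: α=0, u≡5; β=-2, v≡8 (mod 17); (5|17)=-1, (8|17)=+1; sign (−1)^0·-1^-2·+1^0 = +1.
(a,b)_7: α=0, u≡5; β=1, v≡2 (mod 7); (5|7)=-1, (2|7)=+1; sign (−1)^0·-1^1·+1^0 = -1.
Ram(-114, -70) = {2, 3, 7, ∞}; no ℚ_2-point on the conic.

[2, 3, 7, inf]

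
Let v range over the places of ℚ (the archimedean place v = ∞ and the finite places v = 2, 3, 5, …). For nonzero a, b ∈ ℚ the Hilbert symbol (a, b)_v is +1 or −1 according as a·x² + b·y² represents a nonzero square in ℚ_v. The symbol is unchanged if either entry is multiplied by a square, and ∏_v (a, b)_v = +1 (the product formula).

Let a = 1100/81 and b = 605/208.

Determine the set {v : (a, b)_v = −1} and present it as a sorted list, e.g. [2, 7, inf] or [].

Mod squares: a ≡ 11, b ≡ 65. Check v ∈ {∞, 2, 3, 5, 11, 13}.
v=2: v_2(a)=2, v_2(b)=-4; units ≡ 3, 1 (mod 8); ε·ε+αω+βω = 1·0+2·0+-4·1 ≡ 0  ⇒  (a,b)_2 = +1.
v=13: a=13^0·(≡7), b=13^-1·(≡11) mod 13; (7|13)=-1, (11|13)=-1; (−1)^{0·-1·6}·(-1)^-1·(-1)^0 = -1.
v=∞: 11 > 0 and 65 > 0  ⇒  (a,b)_∞ = +1.
v=3: a=3^-4·(≡2), b=3^0·(≡2) mod 3; (2|3)=-1, (2|3)=-1; (−1)^{-4·0·1}·(-1)^0·(-1)^-4 = +1.
v=5: a=5^2·(≡4), b=5^1·(≡2) mod 5; (4|5)=+1, (2|5)=-1; (−1)^{2·1·2}·(+1)^1·(-1)^2 = +1.
v=11: a=11^1·(≡3), b=11^2·(≡6) mod 11; (3|11)=+1, (6|11)=-1; (−1)^{1·2·5}·(+1)^2·(-1)^1 = -1.
|Ram(11, 65)| = 2, even; anisotropic at {11, 13}.

[11, 13]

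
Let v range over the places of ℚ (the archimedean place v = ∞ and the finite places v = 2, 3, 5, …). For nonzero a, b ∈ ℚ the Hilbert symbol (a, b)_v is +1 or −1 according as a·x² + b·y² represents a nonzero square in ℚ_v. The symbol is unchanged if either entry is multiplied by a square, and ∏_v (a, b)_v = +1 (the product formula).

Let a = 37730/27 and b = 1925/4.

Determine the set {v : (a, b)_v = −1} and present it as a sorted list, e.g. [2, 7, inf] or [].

Mod squares: a ≡ 2310, b ≡ 77. Check v ∈ {∞, 2, 3, 5, 7, 11}.
v=5: a=5^1·(≡3), b=5^2·(≡3) mod 5; (3|5)=-1, (3|5)=-1; (−1)^{1·2·2}·(-1)^2·(-1)^1 = -1.
v=2: v_2(a)=1, v_2(b)=-2; units ≡ 3, 5 (mod 8); ε·ε+αω+βω = 1·0+1·1+-2·1 ≡ 1  ⇒  (a,b)_2 = -1.
v=∞: 2310 > 0 and 77 > 0  ⇒  (a,b)_∞ = +1.
v=7: a=7^3·(≡2), b=7^1·(≡4) mod 7; (2|7)=+1, (4|7)=+1; (−1)^{3·1·3}·(+1)^1·(+1)^3 = -1.
v=3: a=3^-3·(≡2), b=3^0·(≡2) mod 3; (2|3)=-1, (2|3)=-1; (−1)^{-3·0·1}·(-1)^0·(-1)^-3 = -1.
v=11: a=11^1·(≡4), b=11^1·(≡8) mod 11; (4|11)=+1, (8|11)=-1; (−1)^{1·1·5}·(+1)^1·(-1)^1 = +1.
|Ram(2310, 77)| = 4, even; anisotropic at {2, 3, 5, 7}.

[2, 3, 5, 7]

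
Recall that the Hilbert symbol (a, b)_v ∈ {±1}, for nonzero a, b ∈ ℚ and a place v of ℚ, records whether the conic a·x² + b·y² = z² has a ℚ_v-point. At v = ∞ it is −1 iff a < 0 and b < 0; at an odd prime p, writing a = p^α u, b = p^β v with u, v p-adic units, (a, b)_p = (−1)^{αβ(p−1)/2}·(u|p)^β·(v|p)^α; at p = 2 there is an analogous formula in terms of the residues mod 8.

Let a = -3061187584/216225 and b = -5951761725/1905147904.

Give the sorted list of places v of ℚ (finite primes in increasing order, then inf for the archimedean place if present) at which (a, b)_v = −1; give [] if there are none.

[2, 3, 7, inf]

(a, b) ≡ (-1, -21) mod (ℚ^×)²; places V = {2, 3, 5, 7, 11, 13, 19, 31, 37, ∞}.
(a,b)_37: α=0, u≡7; β=2, v≡34 (mod 37); (7|37)=+1, (34|37)=+1; sign (−1)^0·+1^2·+1^0 = +1.
(a,b)_2: α=10, β=-14; u≡7, v≡3 (mod 8); ε(u)ε(v)=1·1, αω(v)=10·1, βω(u)=-14·0; sum ≡ 1  ⇒  -1.
(a,b)_3: α=-2, u≡2; β=1, v≡2 (mod 3); (2|3)=-1, (2|3)=-1; sign (−1)^0·-1^1·-1^-2 = -1.
(a,b)_7: α=2, u≡3; β=3, v≡4 (mod 7); (3|7)=-1, (4|7)=+1; sign (−1)^0·-1^3·+1^2 = -1.
(a,b)_5: α=-2, u≡4; β=2, v≡4 (mod 5); (4|5)=+1, (4|5)=+1; sign (−1)^0·+1^2·+1^-2 = +1.
(a,b)_∞: sgn(-1)=−, sgn(-21)=−, so -1.
(a,b)_11: α=0, u≡2; β=-2, v≡4 (mod 11); (2|11)=-1, (4|11)=+1; sign (−1)^0·-1^-2·+1^0 = +1.
(a,b)_19: α=2, u≡14; β=0, v≡6 (mod 19); (14|19)=-1, (6|19)=+1; sign (−1)^0·-1^0·+1^2 = +1.
(a,b)_31: α=-2, u≡21; β=-2, v≡25 (mod 31); (21|31)=-1, (25|31)=+1; sign (−1)^0·-1^-2·+1^-2 = +1.
(a,b)_13: α=2, u≡3; β=2, v≡6 (mod 13); (3|13)=+1, (6|13)=-1; sign (−1)^0·+1^2·-1^2 = +1.
|Ram(-1, -21)| = 4, even; anisotropic at {2, 3, 7, ∞}.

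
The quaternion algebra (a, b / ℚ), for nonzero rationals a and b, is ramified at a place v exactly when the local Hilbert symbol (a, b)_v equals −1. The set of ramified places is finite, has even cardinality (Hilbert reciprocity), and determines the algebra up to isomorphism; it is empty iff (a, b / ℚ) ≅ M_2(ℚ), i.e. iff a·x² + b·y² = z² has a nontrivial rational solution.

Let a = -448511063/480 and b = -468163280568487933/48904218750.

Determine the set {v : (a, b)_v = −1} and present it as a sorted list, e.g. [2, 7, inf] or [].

Mod squares: a ≡ -4290, b ≡ -7590. Check v ∈ {∞, 2, 3, 5, 7, 11, 13, 17, 19, 23, 29, 41}.
v=11: a=11^3·(≡8), b=11^5·(≡9) mod 11; (8|11)=-1, (9|11)=+1; (−1)^{3·5·5}·(-1)^5·(+1)^3 = +1.
v=5: a=5^-1·(≡2), b=5^-7·(≡3) mod 5; (2|5)=-1, (3|5)=-1; (−1)^{-1·-7·2}·(-1)^-7·(-1)^-1 = +1.
v=19: a=19^0·(≡6), b=19^-2·(≡10) mod 19; (6|19)=+1, (10|19)=-1; (−1)^{0·-2·9}·(+1)^-2·(-1)^0 = +1.
v=2: v_2(a)=-5, v_2(b)=-1; units ≡ 7, 5 (mod 8); ε·ε+αω+βω = 1·0+-5·1+-1·0 ≡ 1  ⇒  (a,b)_2 = -1.
v=13: a=13^1·(≡8), b=13^2·(≡7) mod 13; (8|13)=-1, (7|13)=-1; (−1)^{1·2·6}·(-1)^2·(-1)^1 = -1.
v=∞: -4290 < 0 and -7590 < 0  ⇒  (a,b)_∞ = -1.
v=41: a=41^0·(≡11), b=41^2·(≡40) mod 41; (11|41)=-1, (40|41)=+1; (−1)^{0·2·20}·(-1)^2·(+1)^0 = +1.
v=29: a=29^0·(≡15), b=29^2·(≡2) mod 29; (15|29)=-1, (2|29)=-1; (−1)^{0·2·14}·(-1)^2·(-1)^0 = +1.
v=17: a=17^0·(≡14), b=17^-2·(≡9) mod 17; (14|17)=-1, (9|17)=+1; (−1)^{0·-2·8}·(-1)^-2·(+1)^0 = +1.
v=7: a=7^2·(≡1), b=7^0·(≡6) mod 7; (1|7)=+1, (6|7)=-1; (−1)^{2·0·3}·(+1)^0·(-1)^2 = +1.
v=23: a=23^2·(≡7), b=23^3·(≡11) mod 23; (7|23)=-1, (11|23)=-1; (−1)^{2·3·11}·(-1)^3·(-1)^2 = -1.
v=3: a=3^-1·(≡1), b=3^-1·(≡2) mod 3; (1|3)=+1, (2|3)=-1; (−1)^{-1·-1·1}·(+1)^-1·(-1)^-1 = +1.
|Ram(-4290, -7590)| = 4, even; anisotropic at {2, 13, 23, ∞}.

[2, 13, 23, inf]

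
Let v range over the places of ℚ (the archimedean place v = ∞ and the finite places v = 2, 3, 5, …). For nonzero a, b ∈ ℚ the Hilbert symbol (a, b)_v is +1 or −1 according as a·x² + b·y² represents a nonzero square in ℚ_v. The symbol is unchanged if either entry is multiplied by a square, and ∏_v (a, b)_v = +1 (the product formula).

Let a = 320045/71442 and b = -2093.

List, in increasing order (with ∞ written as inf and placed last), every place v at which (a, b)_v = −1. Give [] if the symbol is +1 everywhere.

Mod squares: a ≡ 10, b ≡ -2093. Check v ∈ {∞, 2, 3, 5, 7, 11, 13, 23}.
v=∞: 10 > 0 and -2093 < 0  ⇒  (a,b)_∞ = +1.
v=11: a=11^2·(≡2), b=11^0·(≡8) mod 11; (2|11)=-1, (8|11)=-1; (−1)^{2·0·5}·(-1)^0·(-1)^2 = +1.
v=13: a=13^0·(≡9), b=13^1·(≡8) mod 13; (9|13)=+1, (8|13)=-1; (−1)^{0·1·6}·(+1)^1·(-1)^0 = +1.
v=5: a=5^1·(≡2), b=5^0·(≡2) mod 5; (2|5)=-1, (2|5)=-1; (−1)^{1·0·2}·(-1)^0·(-1)^1 = -1.
v=3: a=3^-6·(≡1), b=3^0·(≡1) mod 3; (1|3)=+1, (1|3)=+1; (−1)^{-6·0·1}·(+1)^0·(+1)^-6 = +1.
v=7: a=7^-2·(≡6), b=7^1·(≡2) mod 7; (6|7)=-1, (2|7)=+1; (−1)^{-2·1·3}·(-1)^1·(+1)^-2 = -1.
v=23: a=23^2·(≡19), b=23^1·(≡1) mod 23; (19|23)=-1, (1|23)=+1; (−1)^{2·1·11}·(-1)^1·(+1)^2 = -1.
v=2: v_2(a)=-1, v_2(b)=0; units ≡ 5, 3 (mod 8); ε·ε+αω+βω = 0·1+-1·1+0·1 ≡ 1  ⇒  (a,b)_2 = -1.
(10, -2093 / ℚ) ramifies at {2, 5, 7, 23}: a division algebra.

[2, 5, 7, 23]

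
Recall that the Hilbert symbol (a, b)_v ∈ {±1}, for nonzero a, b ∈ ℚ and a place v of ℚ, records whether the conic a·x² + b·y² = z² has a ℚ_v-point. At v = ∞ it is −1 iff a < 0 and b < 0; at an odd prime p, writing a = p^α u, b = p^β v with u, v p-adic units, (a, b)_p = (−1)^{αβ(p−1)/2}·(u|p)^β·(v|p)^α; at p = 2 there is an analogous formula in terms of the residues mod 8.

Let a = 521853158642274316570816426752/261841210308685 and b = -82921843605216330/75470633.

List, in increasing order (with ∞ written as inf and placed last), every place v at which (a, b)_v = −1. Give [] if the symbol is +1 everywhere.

(a, b) ≡ (34255, -2144890) mod (ℚ^×)²; places V = {2, 3, 5, 7, 11, 13, 17, 31, 37, 41, 43, ∞}.
(a,b)_2: α=8, β=1; u≡7, v≡3 (mod 8); ε(u)ε(v)=1·1, αω(v)=8·1, βω(u)=1·0; sum ≡ 1  ⇒  -1.
(a,b)_41: α=2, u≡25; β=2, v≡18 (mod 41); (25|41)=+1, (18|41)=+1; sign (−1)^0·+1^2·+1^2 = +1.
(a,b)_∞: sgn(34255)=+, sgn(-2144890)=−, so +1.
(a,b)_43: α=-2, u≡12; β=-2, v≡41 (mod 43); (12|43)=-1, (41|43)=+1; sign (−1)^0·-1^-2·+1^-2 = +1.
(a,b)_31: α=1, u≡4; β=1, v≡4 (mod 31); (4|31)=+1, (4|31)=+1; sign (−1)^1·+1^1·+1^1 = -1.
(a,b)_7: α=-8, u≡1; β=-4, v≡2 (mod 7); (1|7)=+1, (2|7)=+1; sign (−1)^0·+1^-4·+1^-8 = +1.
(a,b)_13: α=11, u≡1; β=6, v≡11 (mod 13); (1|13)=+1, (11|13)=-1; sign (−1)^0·+1^6·-1^11 = -1.
(a,b)_37: α=2, u≡33; β=1, v≡11 (mod 37); (33|37)=+1, (11|37)=+1; sign (−1)^0·+1^1·+1^2 = +1.
(a,b)_11: α=6, u≡5; β=1, v≡10 (mod 11); (5|11)=+1, (10|11)=-1; sign (−1)^0·+1^1·-1^6 = +1.
(a,b)_5: α=-1, u≡1; β=1, v≡3 (mod 5); (1|5)=+1, (3|5)=-1; sign (−1)^0·+1^1·-1^-1 = -1.
(a,b)_3: α=2, u≡1; β=4, v≡2 (mod 3); (1|3)=+1, (2|3)=-1; sign (−1)^0·+1^4·-1^2 = +1.
(a,b)_17: α=-3, u≡16; β=-1, v≡2 (mod 17); (16|17)=+1, (2|17)=+1; sign (−1)^0·+1^-1·+1^-3 = +1.
|Ram(34255, -2144890)| = 4, even; anisotropic at {2, 5, 13, 31}.

[2, 5, 13, 31]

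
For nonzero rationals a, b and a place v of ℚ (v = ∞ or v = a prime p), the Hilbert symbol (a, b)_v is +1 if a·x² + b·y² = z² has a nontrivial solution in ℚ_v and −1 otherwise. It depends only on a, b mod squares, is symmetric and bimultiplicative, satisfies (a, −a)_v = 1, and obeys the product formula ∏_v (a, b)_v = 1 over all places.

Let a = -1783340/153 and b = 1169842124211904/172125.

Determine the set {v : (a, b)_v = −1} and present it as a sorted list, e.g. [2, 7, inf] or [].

[5, 19]

(a, b) ≡ (-20995, 1615) mod (ℚ^×)²; places V = {2, 3, 5, 11, 13, 17, 19, ∞}.
(a,b)_19: α=3, u≡6; β=7, v≡4 (mod 19); (6|19)=+1, (4|19)=+1; sign (−1)^1·+1^7·+1^3 = -1.
(a,b)_11: α=0, u≡9; β=2, v≡9 (mod 11); (9|11)=+1, (9|11)=+1; sign (−1)^0·+1^2·+1^0 = +1.
(a,b)_17: α=-1, u≡5; β=-1, v≡14 (mod 17); (5|17)=-1, (14|17)=-1; sign (−1)^0·-1^-1·-1^-1 = +1.
(a,b)_5: α=1, u≡4; β=-3, v≡2 (mod 5); (4|5)=+1, (2|5)=-1; sign (−1)^0·+1^-3·-1^1 = -1.
(a,b)_13: α=1, u≡10; β=2, v≡10 (mod 13); (10|13)=+1, (10|13)=+1; sign (−1)^0·+1^2·+1^1 = +1.
(a,b)_2: α=2, β=6; u≡5, v≡7 (mod 8); ε(u)ε(v)=0·1, αω(v)=2·0, βω(u)=6·1; sum ≡ 0  ⇒  +1.
(a,b)_3: α=-2, u≡2; β=-4, v≡1 (mod 3); (2|3)=-1, (1|3)=+1; sign (−1)^0·-1^-4·+1^-2 = +1.
(a,b)_∞: sgn(-20995)=−, sgn(1615)=+, so +1.
|Ram(-20995, 1615)| = 2, even; anisotropic at {5, 19}.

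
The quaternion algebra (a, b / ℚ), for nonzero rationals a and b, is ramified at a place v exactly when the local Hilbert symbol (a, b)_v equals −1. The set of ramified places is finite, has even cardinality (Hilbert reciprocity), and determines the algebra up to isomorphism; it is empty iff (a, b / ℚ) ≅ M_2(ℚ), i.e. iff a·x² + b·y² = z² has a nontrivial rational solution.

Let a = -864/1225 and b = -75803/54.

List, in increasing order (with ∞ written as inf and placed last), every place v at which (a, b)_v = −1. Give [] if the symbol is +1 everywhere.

(a, b) ≡ (-6, -9282) mod (ℚ^×)²; places V = {2, 3, 5, 7, 13, 17, ∞}.
(a,b)_5: α=-2, u≡4; β=0, v≡3 (mod 5); (4|5)=+1, (3|5)=-1; sign (−1)^0·+1^0·-1^-2 = +1.
(a,b)_13: α=0, u≡11; β=1, v≡3 (mod 13); (11|13)=-1, (3|13)=+1; sign (−1)^0·-1^1·+1^0 = -1.
(a,b)_3: α=3, u≡1; β=-3, v≡2 (mod 3); (1|3)=+1, (2|3)=-1; sign (−1)^1·+1^-3·-1^3 = +1.
(a,b)_∞: sgn(-6)=−, sgn(-9282)=−, so -1.
(a,b)_2: α=5, β=-1; u≡5, v≡7 (mod 8); ε(u)ε(v)=0·1, αω(v)=5·0, βω(u)=-1·1; sum ≡ 1  ⇒  -1.
(a,b)_17: α=0, u≡3; β=1, v≡4 (mod 17); (3|17)=-1, (4|17)=+1; sign (−1)^0·-1^1·+1^0 = -1.
(a,b)_7: α=-2, u≡1; β=3, v≡2 (mod 7); (1|7)=+1, (2|7)=+1; sign (−1)^0·+1^3·+1^-2 = +1.
Ram(-6, -9282) = {2, 13, 17, ∞}; no ℚ_2-point on the conic.

[2, 13, 17, inf]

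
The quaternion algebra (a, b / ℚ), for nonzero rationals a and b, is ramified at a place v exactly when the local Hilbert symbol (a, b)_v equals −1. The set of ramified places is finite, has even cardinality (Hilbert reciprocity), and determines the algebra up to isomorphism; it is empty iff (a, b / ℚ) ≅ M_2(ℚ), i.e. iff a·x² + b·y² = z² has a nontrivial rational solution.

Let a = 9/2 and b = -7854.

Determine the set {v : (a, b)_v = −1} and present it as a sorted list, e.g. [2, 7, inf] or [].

[3, 11]

(a, b) ≡ (2, -7854) mod (ℚ^×)²; places V = {2, 3, 7, 11, 17, ∞}.
(a,b)_7: α=0, u≡1; β=1, v≡5 (mod 7); (1|7)=+1, (5|7)=-1; sign (−1)^0·+1^1·-1^0 = +1.
(a,b)_3: α=2, u≡2; β=1, v≡1 (mod 3); (2|3)=-1, (1|3)=+1; sign (−1)^0·-1^1·+1^2 = -1.
(a,b)_11: α=0, u≡10; β=1, v≡1 (mod 11); (10|11)=-1, (1|11)=+1; sign (−1)^0·-1^1·+1^0 = -1.
(a,b)_2: α=-1, β=1; u≡1, v≡1 (mod 8); ε(u)ε(v)=0·0, αω(v)=-1·0, βω(u)=1·0; sum ≡ 0  ⇒  +1.
(a,b)_17: α=0, u≡13; β=1, v≡14 (mod 17); (13|17)=+1, (14|17)=-1; sign (−1)^0·+1^1·-1^0 = +1.
(a,b)_∞: sgn(2)=+, sgn(-7854)=−, so +1.
|Ram(2, -7854)| = 2, even; anisotropic at {3, 11}.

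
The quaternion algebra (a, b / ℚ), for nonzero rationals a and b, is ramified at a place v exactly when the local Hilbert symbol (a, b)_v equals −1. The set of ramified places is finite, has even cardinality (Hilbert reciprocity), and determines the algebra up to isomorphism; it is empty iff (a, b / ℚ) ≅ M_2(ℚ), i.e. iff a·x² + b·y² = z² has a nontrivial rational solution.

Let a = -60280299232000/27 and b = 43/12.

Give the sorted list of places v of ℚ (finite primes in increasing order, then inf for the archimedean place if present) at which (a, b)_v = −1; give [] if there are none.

Mod squares: a ≡ -8265, b ≡ 129. Check v ∈ {∞, 2, 3, 5, 19, 29, 43}.
v=∞: -8265 < 0 and 129 > 0  ⇒  (a,b)_∞ = +1.
v=3: a=3^-3·(≡2), b=3^-1·(≡1) mod 3; (2|3)=-1, (1|3)=+1; (−1)^{-3·-1·1}·(-1)^-1·(+1)^-3 = +1.
v=5: a=5^3·(≡2), b=5^0·(≡4) mod 5; (2|5)=-1, (4|5)=+1; (−1)^{3·0·2}·(-1)^0·(+1)^3 = +1.
v=29: a=29^1·(≡5), b=29^0·(≡6) mod 29; (5|29)=+1, (6|29)=+1; (−1)^{1·0·14}·(+1)^0·(+1)^1 = +1.
v=19: a=19^1·(≡10), b=19^0·(≡2) mod 19; (10|19)=-1, (2|19)=-1; (−1)^{1·0·9}·(-1)^0·(-1)^1 = -1.
v=2: v_2(a)=8, v_2(b)=-2; units ≡ 7, 1 (mod 8); ε·ε+αω+βω = 1·0+8·0+-2·0 ≡ 0  ⇒  (a,b)_2 = +1.
v=43: a=43^4·(≡39), b=43^1·(≡18) mod 43; (39|43)=-1, (18|43)=-1; (−1)^{4·1·21}·(-1)^1·(-1)^4 = -1.
Ram(-8265, 129) = {19, 43}; no ℚ_19-point on the conic.

[19, 43]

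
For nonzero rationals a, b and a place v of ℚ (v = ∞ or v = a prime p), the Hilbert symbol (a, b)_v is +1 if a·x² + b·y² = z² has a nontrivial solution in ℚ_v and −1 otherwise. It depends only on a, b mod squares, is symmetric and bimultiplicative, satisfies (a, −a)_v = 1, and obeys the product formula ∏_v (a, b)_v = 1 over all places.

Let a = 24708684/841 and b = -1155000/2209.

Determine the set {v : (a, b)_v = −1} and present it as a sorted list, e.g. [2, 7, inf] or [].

(a, b) ≡ (51051, -462) mod (ℚ^×)²; places V = {2, 3, 5, 7, 11, 13, 17, 29, 47, ∞}.
(a,b)_29: α=-2, u≡17; β=0, v≡14 (mod 29); (17|29)=-1, (14|29)=-1; sign (−1)^0·-1^0·-1^-2 = +1.
(a,b)_17: α=1, u≡11; β=0, v≡3 (mod 17); (11|17)=-1, (3|17)=-1; sign (−1)^0·-1^0·-1^1 = -1.
(a,b)_13: α=1, u≡9; β=0, v≡2 (mod 13); (9|13)=+1, (2|13)=-1; sign (−1)^0·+1^0·-1^1 = -1.
(a,b)_2: α=2, β=3; u≡3, v≡1 (mod 8); ε(u)ε(v)=1·0, αω(v)=2·0, βω(u)=3·1; sum ≡ 1  ⇒  -1.
(a,b)_11: α=3, u≡8; β=1, v≡8 (mod 11); (8|11)=-1, (8|11)=-1; sign (−1)^1·-1^1·-1^3 = -1.
(a,b)_47: α=0, u≡3; β=-2, v≡25 (mod 47); (3|47)=+1, (25|47)=+1; sign (−1)^0·+1^-2·+1^0 = +1.
(a,b)_5: α=0, u≡4; β=4, v≡3 (mod 5); (4|5)=+1, (3|5)=-1; sign (−1)^0·+1^4·-1^0 = +1.
(a,b)_3: α=1, u≡1; β=1, v≡2 (mod 3); (1|3)=+1, (2|3)=-1; sign (−1)^1·+1^1·-1^1 = +1.
(a,b)_∞: sgn(51051)=+, sgn(-462)=−, so +1.
(a,b)_7: α=1, u≡6; β=1, v≡1 (mod 7); (6|7)=-1, (1|7)=+1; sign (−1)^1·-1^1·+1^1 = +1.
|Ram(51051, -462)| = 4, even; anisotropic at {2, 11, 13, 17}.

[2, 11, 13, 17]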